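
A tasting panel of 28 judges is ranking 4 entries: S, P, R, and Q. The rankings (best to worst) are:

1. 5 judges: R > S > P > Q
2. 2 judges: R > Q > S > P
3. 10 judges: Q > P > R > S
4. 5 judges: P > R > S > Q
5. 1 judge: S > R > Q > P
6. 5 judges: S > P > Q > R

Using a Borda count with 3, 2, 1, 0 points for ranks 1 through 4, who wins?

P

S: 5·2 + 2·1 + 10·0 + 5·1 + 1·3 + 5·3 = 35
P: 5·1 + 2·0 + 10·2 + 5·3 + 1·0 + 5·2 = 50
R: 5·3 + 2·3 + 10·1 + 5·2 + 1·2 + 5·0 = 43
Q: 5·0 + 2·2 + 10·3 + 5·0 + 1·1 + 5·1 = 40
P has the highest Borda score (50).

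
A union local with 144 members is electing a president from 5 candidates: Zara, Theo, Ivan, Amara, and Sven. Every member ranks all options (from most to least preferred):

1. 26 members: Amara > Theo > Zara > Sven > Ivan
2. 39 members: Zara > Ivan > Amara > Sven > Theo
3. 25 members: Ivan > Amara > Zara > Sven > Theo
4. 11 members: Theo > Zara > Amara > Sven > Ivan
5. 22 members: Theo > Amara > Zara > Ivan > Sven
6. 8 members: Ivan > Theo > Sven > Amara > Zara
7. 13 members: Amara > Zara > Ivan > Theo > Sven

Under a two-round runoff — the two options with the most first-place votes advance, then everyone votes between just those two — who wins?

Amara

Round 1 first-place votes: Zara 39, Theo 33, Ivan 33, Amara 39, Sven 0.
Amara and Zara advance.
Runoff: Amara is preferred to Zara by 94 voters; Zara by 50.
Amara wins the runoff.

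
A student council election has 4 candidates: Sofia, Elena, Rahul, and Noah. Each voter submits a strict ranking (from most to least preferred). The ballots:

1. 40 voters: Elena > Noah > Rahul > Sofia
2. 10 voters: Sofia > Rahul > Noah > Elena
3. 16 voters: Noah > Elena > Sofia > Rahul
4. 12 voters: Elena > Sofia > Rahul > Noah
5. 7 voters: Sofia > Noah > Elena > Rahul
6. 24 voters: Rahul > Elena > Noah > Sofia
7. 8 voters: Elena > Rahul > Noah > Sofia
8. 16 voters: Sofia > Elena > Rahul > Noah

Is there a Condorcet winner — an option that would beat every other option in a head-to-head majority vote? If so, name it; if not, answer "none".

Elena vs Sofia: 100–33 for Elena.
Elena vs Rahul: 99–34 for Elena.
Elena vs Noah: 100–33 for Elena.
Elena beats every other option head-to-head.

Elena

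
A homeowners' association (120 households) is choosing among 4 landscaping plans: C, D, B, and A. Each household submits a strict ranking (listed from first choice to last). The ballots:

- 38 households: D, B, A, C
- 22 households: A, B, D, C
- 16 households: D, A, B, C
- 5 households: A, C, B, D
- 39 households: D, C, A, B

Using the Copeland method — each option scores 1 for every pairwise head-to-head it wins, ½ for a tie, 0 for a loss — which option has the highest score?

C: loses to D, B, and A → score 0.
D: beats C, B, and A → score 3.
B: beats C; loses to D and A → score 1.
A: beats C and B; loses to D → score 2.
D has the best pairwise record.

D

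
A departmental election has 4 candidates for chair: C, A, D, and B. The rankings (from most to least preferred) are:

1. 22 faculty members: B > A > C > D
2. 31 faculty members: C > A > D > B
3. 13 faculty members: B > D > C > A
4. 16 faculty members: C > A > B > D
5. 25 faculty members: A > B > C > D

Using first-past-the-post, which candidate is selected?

First-place votes: C 47, A 25, D 0, B 35.
C has the most first-place votes.

C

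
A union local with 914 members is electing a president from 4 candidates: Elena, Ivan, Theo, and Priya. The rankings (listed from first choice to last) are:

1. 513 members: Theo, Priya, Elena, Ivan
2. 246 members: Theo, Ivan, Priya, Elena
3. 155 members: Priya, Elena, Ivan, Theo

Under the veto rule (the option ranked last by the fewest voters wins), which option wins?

Last-place votes: Elena 246, Ivan 513, Theo 155, Priya 0.
Priya is ranked last by the fewest voters, so Priya wins.

Priya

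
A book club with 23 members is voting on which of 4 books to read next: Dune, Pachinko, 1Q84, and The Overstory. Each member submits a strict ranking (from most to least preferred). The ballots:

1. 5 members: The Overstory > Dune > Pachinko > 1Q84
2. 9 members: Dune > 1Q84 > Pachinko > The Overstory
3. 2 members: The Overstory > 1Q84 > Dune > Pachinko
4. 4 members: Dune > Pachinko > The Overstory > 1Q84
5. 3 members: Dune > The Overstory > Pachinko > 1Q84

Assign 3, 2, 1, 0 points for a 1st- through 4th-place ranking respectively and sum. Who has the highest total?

Dune: 5·2 + 9·3 + 2·1 + 4·3 + 3·3 = 60
Pachinko: 5·1 + 9·1 + 2·0 + 4·2 + 3·1 = 25
1Q84: 5·0 + 9·2 + 2·2 + 4·0 + 3·0 = 22
The Overstory: 5·3 + 9·0 + 2·3 + 4·1 + 3·2 = 31
Dune has the highest Borda score (60).

Dune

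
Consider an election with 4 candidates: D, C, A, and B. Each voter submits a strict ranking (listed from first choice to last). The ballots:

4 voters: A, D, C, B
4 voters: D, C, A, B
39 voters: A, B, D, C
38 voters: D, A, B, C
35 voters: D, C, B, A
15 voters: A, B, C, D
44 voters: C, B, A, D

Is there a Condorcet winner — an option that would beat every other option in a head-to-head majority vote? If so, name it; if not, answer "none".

A

A vs D: 102–77 for A.
A vs C: 96–83 for A.
A vs B: 100–79 for A.
A beats every other option head-to-head.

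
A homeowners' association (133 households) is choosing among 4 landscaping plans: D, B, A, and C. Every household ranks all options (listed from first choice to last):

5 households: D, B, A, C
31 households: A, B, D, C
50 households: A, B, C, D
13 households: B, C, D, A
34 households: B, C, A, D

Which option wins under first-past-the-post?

First-place votes: D 5, B 47, A 81, C 0.
A has the most first-place votes.

A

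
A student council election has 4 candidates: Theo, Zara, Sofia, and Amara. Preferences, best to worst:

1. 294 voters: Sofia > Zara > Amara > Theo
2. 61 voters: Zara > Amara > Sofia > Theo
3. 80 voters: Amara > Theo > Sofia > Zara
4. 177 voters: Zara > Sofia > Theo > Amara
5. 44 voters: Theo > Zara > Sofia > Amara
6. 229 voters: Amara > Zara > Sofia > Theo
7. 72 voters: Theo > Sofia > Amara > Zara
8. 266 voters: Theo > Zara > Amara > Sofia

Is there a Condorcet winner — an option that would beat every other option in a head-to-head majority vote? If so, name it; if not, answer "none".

Zara vs Theo: 761–462 for Zara.
Zara vs Sofia: 777–446 for Zara.
Zara vs Amara: 842–381 for Zara.
Zara beats every other option head-to-head.

Zara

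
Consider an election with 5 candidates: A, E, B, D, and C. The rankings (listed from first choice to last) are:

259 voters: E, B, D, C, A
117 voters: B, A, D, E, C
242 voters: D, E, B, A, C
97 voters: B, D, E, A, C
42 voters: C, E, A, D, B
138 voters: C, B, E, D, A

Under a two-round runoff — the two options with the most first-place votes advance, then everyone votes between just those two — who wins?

Round 1 first-place votes: A 0, E 259, B 214, D 242, C 180.
E and D advance.
Runoff: E is preferred to D by 439 voters; D by 456.
D wins the runoff.

D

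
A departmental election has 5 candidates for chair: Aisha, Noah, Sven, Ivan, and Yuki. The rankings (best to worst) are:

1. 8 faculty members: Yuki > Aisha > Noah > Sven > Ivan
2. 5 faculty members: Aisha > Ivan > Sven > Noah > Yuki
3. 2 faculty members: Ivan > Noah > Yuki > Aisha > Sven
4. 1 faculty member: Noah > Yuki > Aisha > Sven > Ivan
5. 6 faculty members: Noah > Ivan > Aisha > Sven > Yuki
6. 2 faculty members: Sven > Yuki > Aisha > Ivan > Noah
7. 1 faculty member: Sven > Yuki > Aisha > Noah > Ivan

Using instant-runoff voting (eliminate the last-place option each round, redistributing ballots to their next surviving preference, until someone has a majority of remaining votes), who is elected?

Noah

Round 1: Aisha 5, Noah 7, Sven 3, Ivan 2, Yuki 8. Eliminate Ivan.
Round 2: Aisha 5, Noah 9, Sven 3, Yuki 8. Eliminate Sven.
Round 3: Aisha 5, Noah 9, Yuki 11. Eliminate Aisha.
Round 4: Noah 14, Yuki 11. Noah has a majority.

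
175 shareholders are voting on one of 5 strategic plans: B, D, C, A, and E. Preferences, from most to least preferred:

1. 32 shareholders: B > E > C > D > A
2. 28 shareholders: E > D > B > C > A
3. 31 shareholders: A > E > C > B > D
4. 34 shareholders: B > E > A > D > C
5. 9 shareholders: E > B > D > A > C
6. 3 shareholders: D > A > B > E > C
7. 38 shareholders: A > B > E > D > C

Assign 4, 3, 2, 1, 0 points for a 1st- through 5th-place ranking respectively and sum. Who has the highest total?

E

B: 32·4 + 28·2 + 31·1 + 34·4 + 9·3 + 3·2 + 38·3 = 498
D: 32·1 + 28·3 + 31·0 + 34·1 + 9·2 + 3·4 + 38·1 = 218
C: 32·2 + 28·1 + 31·2 + 34·0 + 9·0 + 3·0 + 38·0 = 154
A: 32·0 + 28·0 + 31·4 + 34·2 + 9·1 + 3·3 + 38·4 = 362
E: 32·3 + 28·4 + 31·3 + 34·3 + 9·4 + 3·1 + 38·2 = 518
E has the highest Borda score (518).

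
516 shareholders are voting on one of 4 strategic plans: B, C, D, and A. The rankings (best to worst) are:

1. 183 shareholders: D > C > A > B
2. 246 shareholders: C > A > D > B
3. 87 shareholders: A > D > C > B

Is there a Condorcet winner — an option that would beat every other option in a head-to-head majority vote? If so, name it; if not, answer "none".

none

Checking pairwise contests:
C beats B 516–0.
D beats C 270–246.
A beats D 333–183.
C beats A 429–87.
Every option loses at least one head-to-head, so there is no Condorcet winner.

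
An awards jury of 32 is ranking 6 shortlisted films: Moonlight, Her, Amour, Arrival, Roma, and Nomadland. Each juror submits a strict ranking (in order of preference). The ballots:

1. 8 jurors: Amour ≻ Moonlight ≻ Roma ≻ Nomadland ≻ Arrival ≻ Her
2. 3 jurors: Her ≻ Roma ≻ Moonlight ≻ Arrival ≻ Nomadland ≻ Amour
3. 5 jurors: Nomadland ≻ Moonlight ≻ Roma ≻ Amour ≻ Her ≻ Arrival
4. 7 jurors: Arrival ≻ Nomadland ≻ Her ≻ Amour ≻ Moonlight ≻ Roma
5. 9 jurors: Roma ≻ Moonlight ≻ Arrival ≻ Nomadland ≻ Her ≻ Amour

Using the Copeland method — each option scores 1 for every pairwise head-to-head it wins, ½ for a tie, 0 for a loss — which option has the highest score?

Moonlight: beats Her, Amour, Arrival, Roma, and Nomadland → score 5.
Her: beats Amour; loses to Moonlight, Arrival, Roma, and Nomadland → score 1.
Amour: loses to Moonlight, Her, Arrival, Roma, and Nomadland → score 0.
Arrival: beats Her, Amour, and Nomadland; loses to Moonlight and Roma → score 3.
Roma: beats Her, Amour, Arrival, and Nomadland; loses to Moonlight → score 4.
Nomadland: beats Her and Amour; loses to Moonlight, Arrival, and Roma → score 2.
Moonlight has the best pairwise record.

Moonlight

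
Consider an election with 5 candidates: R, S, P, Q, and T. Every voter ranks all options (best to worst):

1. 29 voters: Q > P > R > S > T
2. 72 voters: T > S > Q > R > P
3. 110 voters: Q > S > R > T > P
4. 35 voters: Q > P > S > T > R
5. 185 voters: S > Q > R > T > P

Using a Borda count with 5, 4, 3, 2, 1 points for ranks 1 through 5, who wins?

R: 29·3 + 72·2 + 110·3 + 35·1 + 185·3 = 1151
S: 29·2 + 72·4 + 110·4 + 35·3 + 185·5 = 1816
P: 29·4 + 72·1 + 110·1 + 35·4 + 185·1 = 623
Q: 29·5 + 72·3 + 110·5 + 35·5 + 185·4 = 1826
T: 29·1 + 72·5 + 110·2 + 35·2 + 185·2 = 1049
Q has the highest Borda score (1826).

Q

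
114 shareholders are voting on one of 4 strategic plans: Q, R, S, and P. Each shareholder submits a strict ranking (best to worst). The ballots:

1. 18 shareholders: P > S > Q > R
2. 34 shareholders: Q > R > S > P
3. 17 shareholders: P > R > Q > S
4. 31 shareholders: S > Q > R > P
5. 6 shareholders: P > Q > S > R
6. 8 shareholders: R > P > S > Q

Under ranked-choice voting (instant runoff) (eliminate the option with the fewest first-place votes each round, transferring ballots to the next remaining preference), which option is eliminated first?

Round 1: Q 34, R 8, S 31, P 41. Eliminate R.

R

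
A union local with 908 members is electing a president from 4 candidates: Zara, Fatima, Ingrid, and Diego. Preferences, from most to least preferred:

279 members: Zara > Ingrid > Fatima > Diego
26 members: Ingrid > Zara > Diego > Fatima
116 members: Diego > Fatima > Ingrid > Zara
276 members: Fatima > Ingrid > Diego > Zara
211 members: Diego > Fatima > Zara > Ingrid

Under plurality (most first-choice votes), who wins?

Diego

First-place votes: Zara 279, Fatima 276, Ingrid 26, Diego 327.
Diego has the most first-place votes.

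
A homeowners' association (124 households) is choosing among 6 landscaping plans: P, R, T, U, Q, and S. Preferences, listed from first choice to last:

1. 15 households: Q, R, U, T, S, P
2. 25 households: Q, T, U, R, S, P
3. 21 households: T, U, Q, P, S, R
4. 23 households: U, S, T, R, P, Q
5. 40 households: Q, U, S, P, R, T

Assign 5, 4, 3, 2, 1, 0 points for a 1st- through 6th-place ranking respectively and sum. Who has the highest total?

U

P: 15·0 + 25·0 + 21·2 + 23·1 + 40·2 = 145
R: 15·4 + 25·2 + 21·0 + 23·2 + 40·1 = 196
T: 15·2 + 25·4 + 21·5 + 23·3 + 40·0 = 304
U: 15·3 + 25·3 + 21·4 + 23·5 + 40·4 = 479
Q: 15·5 + 25·5 + 21·3 + 23·0 + 40·5 = 463
S: 15·1 + 25·1 + 21·1 + 23·4 + 40·3 = 273
U has the highest Borda score (479).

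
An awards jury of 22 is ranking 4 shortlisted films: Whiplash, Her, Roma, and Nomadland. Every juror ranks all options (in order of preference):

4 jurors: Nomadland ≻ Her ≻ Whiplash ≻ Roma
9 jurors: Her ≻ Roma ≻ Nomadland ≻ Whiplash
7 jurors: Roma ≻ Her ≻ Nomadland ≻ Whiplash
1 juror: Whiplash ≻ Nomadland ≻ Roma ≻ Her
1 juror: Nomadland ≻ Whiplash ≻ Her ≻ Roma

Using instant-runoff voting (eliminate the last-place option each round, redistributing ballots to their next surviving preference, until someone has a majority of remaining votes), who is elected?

Round 1: Whiplash 1, Her 9, Roma 7, Nomadland 5. Eliminate Whiplash.
Round 2: Her 9, Roma 7, Nomadland 6. Eliminate Nomadland.
Round 3: Her 14, Roma 8. Her has a majority.

Her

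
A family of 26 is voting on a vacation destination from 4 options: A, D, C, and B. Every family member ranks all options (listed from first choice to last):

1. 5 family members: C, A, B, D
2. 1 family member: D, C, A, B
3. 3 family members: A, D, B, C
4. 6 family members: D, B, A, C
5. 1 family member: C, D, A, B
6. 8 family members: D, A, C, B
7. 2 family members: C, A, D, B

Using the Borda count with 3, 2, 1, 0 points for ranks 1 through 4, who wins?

A: 5·2 + 1·1 + 3·3 + 6·1 + 1·1 + 8·2 + 2·2 = 47
D: 5·0 + 1·3 + 3·2 + 6·3 + 1·2 + 8·3 + 2·1 = 55
C: 5·3 + 1·2 + 3·0 + 6·0 + 1·3 + 8·1 + 2·3 = 34
B: 5·1 + 1·0 + 3·1 + 6·2 + 1·0 + 8·0 + 2·0 = 20
D has the highest Borda score (55).

D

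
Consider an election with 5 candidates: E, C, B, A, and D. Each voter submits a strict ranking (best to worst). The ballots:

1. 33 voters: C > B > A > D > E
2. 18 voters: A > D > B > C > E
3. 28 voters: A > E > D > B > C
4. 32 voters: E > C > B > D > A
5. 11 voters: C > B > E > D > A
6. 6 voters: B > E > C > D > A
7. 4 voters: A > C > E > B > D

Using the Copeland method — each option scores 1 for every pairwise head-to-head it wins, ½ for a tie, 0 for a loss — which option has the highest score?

C

E: beats D; ties C; loses to B and A → score 1.5.
C: beats B, A, and D; ties E → score 3.5.
B: beats E, A, and D; loses to C → score 3.
A: beats E and D; loses to C and B → score 2.
D: loses to E, C, B, and A → score 0.
C has the best pairwise record.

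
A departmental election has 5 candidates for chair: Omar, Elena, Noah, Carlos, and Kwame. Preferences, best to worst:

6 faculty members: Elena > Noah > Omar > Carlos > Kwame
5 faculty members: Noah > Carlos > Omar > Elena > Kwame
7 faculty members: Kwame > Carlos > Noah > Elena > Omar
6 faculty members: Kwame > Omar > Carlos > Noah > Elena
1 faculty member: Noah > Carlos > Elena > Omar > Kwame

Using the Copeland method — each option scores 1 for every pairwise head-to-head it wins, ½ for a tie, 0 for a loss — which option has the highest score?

Omar: loses to Elena, Noah, Carlos, and Kwame → score 0.
Elena: beats Omar; loses to Noah, Carlos, and Kwame → score 1.
Noah: beats Omar and Elena; loses to Carlos and Kwame → score 2.
Carlos: beats Omar, Elena, and Noah; loses to Kwame → score 3.
Kwame: beats Omar, Elena, Noah, and Carlos → score 4.
Kwame has the best pairwise record.

Kwame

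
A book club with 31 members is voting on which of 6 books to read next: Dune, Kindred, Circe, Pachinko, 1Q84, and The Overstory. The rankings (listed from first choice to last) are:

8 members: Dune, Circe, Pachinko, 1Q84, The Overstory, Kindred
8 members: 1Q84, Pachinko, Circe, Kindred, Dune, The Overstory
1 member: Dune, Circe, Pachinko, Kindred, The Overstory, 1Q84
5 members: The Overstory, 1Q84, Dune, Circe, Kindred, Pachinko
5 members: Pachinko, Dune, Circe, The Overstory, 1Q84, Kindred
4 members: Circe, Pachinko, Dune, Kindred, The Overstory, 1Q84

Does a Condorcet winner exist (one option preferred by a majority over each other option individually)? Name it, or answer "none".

Checking pairwise contests:
Pachinko beats Dune 17–14.
Dune beats Kindred 23–8.
Dune beats Circe 19–12.
Circe beats Pachinko 18–13.
Dune beats 1Q84 18–13.
Dune beats The Overstory 26–5.
Every option loses at least one head-to-head, so there is no Condorcet winner.

none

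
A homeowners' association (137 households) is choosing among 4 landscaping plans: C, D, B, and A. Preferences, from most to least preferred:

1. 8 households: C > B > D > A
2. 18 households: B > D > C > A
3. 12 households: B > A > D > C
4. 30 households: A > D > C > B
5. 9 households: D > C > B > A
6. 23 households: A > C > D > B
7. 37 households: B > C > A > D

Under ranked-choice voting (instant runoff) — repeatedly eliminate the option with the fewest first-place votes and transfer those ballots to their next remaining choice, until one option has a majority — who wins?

Round 1: C 8, D 9, B 67, A 53. Eliminate C.
Round 2: D 9, B 75, A 53. B has a majority.

B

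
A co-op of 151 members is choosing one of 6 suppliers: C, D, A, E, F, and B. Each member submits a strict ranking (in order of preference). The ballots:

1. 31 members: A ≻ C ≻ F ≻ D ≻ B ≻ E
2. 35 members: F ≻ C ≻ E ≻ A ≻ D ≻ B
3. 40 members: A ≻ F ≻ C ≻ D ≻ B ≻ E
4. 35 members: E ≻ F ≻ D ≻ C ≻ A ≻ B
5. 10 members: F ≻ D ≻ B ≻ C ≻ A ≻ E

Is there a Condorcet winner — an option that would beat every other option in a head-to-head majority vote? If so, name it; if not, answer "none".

F

F vs C: 120–31 for F.
F vs D: 151–0 for F.
F vs A: 80–71 for F.
F vs E: 116–35 for F.
F vs B: 151–0 for F.
F beats every other option head-to-head.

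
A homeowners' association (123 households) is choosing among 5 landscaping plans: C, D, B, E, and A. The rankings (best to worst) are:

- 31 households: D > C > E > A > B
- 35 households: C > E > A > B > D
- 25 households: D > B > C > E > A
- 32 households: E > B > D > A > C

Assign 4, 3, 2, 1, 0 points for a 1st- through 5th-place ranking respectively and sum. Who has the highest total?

C: 31·3 + 35·4 + 25·2 + 32·0 = 283
D: 31·4 + 35·0 + 25·4 + 32·2 = 288
B: 31·0 + 35·1 + 25·3 + 32·3 = 206
E: 31·2 + 35·3 + 25·1 + 32·4 = 320
A: 31·1 + 35·2 + 25·0 + 32·1 = 133
E has the highest Borda score (320).

E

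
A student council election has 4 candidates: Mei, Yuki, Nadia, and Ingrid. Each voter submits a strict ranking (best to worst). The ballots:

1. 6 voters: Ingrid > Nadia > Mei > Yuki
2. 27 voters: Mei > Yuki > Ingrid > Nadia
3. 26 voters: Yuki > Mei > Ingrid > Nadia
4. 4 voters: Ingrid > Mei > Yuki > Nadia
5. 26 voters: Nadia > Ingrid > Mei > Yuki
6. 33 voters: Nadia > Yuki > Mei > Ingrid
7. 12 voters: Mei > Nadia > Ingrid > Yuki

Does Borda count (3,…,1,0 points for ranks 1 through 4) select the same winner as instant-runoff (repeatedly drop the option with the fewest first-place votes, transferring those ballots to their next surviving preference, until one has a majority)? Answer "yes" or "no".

Borda — scores: Mei 242, Yuki 202, Nadia 213, Ingrid 147. Winner: Mei.
Instant-runoff — R1 Mei 39, Yuki 26, Nadia 59, Ingrid 10 (Ingrid out); R2 Mei 43, Yuki 26, Nadia 65 (Yuki out); R3 Mei 69, Nadia 65 (Mei winner). Winner: Mei.
The two methods agree.

yes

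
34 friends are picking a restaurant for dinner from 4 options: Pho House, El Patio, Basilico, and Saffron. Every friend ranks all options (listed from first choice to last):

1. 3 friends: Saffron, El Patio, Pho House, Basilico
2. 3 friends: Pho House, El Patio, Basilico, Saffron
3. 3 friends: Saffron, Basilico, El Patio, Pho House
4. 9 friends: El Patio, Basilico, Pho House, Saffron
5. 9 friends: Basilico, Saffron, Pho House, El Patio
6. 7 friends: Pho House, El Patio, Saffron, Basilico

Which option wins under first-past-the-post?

First-place votes: Pho House 10, El Patio 9, Basilico 9, Saffron 6.
Pho House has the most first-place votes.

Pho House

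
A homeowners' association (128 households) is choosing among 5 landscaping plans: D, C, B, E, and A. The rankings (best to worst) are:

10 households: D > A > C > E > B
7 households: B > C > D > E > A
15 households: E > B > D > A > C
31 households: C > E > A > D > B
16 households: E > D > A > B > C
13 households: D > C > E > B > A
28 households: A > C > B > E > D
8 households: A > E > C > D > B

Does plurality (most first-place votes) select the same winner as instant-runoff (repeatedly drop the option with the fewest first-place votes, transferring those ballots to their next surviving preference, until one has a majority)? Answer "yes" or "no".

yes

Plurality — first-place votes: D 23, C 31, B 7, E 31, A 36. Winner: A.
Instant-runoff — R1 D 23, C 31, B 7, E 31, A 36 (B out); R2 D 23, C 38, E 31, A 36 (D out); R3 C 51, E 31, A 46 (E out); R4 C 51, A 77 (A winner). Winner: A.
The two methods agree.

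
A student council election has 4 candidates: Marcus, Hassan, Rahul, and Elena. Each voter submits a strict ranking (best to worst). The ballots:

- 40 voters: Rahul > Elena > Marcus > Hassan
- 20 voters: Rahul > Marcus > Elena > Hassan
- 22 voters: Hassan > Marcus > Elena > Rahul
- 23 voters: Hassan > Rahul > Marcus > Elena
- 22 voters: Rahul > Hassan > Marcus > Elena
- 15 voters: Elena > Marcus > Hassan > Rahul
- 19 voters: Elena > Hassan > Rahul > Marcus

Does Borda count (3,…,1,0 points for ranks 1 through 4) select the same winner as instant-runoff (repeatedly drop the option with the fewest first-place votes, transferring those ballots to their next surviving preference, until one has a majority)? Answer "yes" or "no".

Borda — scores: Marcus 199, Hassan 232, Rahul 311, Elena 224. Winner: Rahul.
Instant-runoff — R1 Marcus 0, Hassan 45, Rahul 82, Elena 34 (Rahul winner). Winner: Rahul.
The two methods agree.

yes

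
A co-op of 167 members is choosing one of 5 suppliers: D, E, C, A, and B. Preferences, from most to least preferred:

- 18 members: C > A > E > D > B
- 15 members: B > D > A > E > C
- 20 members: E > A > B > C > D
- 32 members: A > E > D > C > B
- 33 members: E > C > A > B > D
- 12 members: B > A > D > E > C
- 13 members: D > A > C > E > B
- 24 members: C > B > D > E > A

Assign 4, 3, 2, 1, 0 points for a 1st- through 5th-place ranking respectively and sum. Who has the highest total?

A

D: 18·1 + 15·3 + 20·0 + 32·2 + 33·0 + 12·2 + 13·4 + 24·2 = 251
E: 18·2 + 15·1 + 20·4 + 32·3 + 33·4 + 12·1 + 13·1 + 24·1 = 408
C: 18·4 + 15·0 + 20·1 + 32·1 + 33·3 + 12·0 + 13·2 + 24·4 = 345
A: 18·3 + 15·2 + 20·3 + 32·4 + 33·2 + 12·3 + 13·3 + 24·0 = 413
B: 18·0 + 15·4 + 20·2 + 32·0 + 33·1 + 12·4 + 13·0 + 24·3 = 253
A has the highest Borda score (413).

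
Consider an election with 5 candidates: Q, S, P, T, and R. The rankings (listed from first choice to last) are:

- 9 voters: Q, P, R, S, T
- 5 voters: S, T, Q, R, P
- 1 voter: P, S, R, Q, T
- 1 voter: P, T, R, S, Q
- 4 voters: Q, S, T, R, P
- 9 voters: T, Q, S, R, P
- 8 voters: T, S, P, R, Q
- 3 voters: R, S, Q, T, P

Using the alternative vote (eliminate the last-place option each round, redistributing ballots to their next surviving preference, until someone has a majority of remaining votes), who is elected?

Round 1: Q 13, S 5, P 2, T 17, R 3. Eliminate P.
Round 2: Q 13, S 6, T 18, R 3. Eliminate R.
Round 3: Q 13, S 9, T 18. Eliminate S.
Round 4: Q 17, T 23. T has a majority.

T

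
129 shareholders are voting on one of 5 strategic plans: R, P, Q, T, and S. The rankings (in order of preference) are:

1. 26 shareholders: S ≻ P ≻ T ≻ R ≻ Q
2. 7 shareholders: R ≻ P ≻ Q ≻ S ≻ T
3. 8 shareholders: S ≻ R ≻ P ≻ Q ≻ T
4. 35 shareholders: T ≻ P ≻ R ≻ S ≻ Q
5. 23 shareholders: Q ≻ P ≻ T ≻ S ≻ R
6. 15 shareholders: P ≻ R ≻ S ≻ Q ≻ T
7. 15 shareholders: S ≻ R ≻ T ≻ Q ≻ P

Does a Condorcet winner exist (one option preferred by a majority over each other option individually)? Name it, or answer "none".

P

P vs R: 99–30 for P.
P vs Q: 91–38 for P.
P vs T: 79–50 for P.
P vs S: 80–49 for P.
P beats every other option head-to-head.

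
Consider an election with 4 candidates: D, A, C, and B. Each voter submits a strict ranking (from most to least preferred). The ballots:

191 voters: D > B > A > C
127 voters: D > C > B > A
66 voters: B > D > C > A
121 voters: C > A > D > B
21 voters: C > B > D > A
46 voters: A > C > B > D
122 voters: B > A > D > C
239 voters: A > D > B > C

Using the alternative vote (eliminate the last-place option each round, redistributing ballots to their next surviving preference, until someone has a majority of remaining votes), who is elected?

Round 1: D 318, A 285, C 142, B 188. Eliminate C.
Round 2: D 318, A 406, B 209. Eliminate B.
Round 3: D 405, A 528. A has a majority.

A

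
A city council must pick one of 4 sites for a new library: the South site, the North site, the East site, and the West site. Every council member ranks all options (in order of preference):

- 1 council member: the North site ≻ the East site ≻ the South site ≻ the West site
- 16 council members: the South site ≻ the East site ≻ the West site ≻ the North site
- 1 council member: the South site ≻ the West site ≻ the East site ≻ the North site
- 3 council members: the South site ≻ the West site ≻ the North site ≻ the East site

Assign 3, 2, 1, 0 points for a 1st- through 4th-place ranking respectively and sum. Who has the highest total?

the South site: 1·1 + 16·3 + 1·3 + 3·3 = 61
the North site: 1·3 + 16·0 + 1·0 + 3·1 = 6
the East site: 1·2 + 16·2 + 1·1 + 3·0 = 35
the West site: 1·0 + 16·1 + 1·2 + 3·2 = 24
the South site has the highest Borda score (61).

the South site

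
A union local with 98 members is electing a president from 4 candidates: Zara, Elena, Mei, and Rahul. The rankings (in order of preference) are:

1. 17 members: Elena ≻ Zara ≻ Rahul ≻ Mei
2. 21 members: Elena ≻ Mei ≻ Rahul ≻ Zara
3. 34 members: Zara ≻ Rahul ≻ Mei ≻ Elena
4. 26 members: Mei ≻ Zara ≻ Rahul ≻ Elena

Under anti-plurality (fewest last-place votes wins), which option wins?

Rahul

Last-place votes: Zara 21, Elena 60, Mei 17, Rahul 0.
Rahul is ranked last by the fewest voters, so Rahul wins.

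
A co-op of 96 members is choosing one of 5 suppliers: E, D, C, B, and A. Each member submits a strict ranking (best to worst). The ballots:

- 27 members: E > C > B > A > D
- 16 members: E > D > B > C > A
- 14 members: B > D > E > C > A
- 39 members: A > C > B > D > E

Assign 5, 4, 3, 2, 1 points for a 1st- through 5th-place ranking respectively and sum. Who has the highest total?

E: 27·5 + 16·5 + 14·3 + 39·1 = 296
D: 27·1 + 16·4 + 14·4 + 39·2 = 225
C: 27·4 + 16·2 + 14·2 + 39·4 = 324
B: 27·3 + 16·3 + 14·5 + 39·3 = 316
A: 27·2 + 16·1 + 14·1 + 39·5 = 279
C has the highest Borda score (324).

C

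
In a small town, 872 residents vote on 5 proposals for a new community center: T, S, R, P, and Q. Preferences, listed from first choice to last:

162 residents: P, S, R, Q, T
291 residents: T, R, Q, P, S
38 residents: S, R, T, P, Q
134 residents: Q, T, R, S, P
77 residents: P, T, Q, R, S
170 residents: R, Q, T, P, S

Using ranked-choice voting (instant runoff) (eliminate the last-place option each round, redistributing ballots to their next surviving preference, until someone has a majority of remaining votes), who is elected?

T

Round 1: T 291, S 38, R 170, P 239, Q 134. Eliminate S.
Round 2: T 291, R 208, P 239, Q 134. Eliminate Q.
Round 3: T 425, R 208, P 239. Eliminate R.
Round 4: T 633, P 239. T has a majority.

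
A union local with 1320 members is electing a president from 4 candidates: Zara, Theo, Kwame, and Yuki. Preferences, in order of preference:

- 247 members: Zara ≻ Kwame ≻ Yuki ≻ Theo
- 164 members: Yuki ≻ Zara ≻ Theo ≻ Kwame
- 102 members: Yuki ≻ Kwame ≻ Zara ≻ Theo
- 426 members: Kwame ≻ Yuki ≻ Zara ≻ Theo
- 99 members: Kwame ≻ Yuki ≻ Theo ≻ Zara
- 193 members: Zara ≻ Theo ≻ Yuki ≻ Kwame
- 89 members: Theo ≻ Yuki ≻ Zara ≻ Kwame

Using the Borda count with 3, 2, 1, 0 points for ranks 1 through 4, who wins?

Zara: 247·3 + 164·2 + 102·1 + 426·1 + 99·0 + 193·3 + 89·1 = 2265
Theo: 247·0 + 164·1 + 102·0 + 426·0 + 99·1 + 193·2 + 89·3 = 916
Kwame: 247·2 + 164·0 + 102·2 + 426·3 + 99·3 + 193·0 + 89·0 = 2273
Yuki: 247·1 + 164·3 + 102·3 + 426·2 + 99·2 + 193·1 + 89·2 = 2466
Yuki has the highest Borda score (2466).

Yuki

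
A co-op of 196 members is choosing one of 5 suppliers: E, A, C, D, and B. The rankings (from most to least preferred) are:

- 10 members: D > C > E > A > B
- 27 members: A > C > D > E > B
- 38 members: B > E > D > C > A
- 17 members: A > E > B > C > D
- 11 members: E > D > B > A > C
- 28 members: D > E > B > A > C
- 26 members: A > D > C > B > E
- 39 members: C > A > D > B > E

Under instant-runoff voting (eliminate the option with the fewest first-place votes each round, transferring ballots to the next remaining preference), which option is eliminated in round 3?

C

Round 1: E 11, A 70, C 39, D 38, B 38. Eliminate E.
Round 2: A 70, C 39, D 49, B 38. Eliminate B.
Round 3: A 70, C 39, D 87. Eliminate C.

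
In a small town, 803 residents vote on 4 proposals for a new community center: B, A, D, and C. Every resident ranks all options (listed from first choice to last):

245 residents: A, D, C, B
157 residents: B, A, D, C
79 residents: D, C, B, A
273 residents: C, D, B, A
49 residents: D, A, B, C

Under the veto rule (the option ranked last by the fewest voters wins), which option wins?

Last-place votes: B 245, A 352, D 0, C 206.
D is ranked last by the fewest voters, so D wins.

D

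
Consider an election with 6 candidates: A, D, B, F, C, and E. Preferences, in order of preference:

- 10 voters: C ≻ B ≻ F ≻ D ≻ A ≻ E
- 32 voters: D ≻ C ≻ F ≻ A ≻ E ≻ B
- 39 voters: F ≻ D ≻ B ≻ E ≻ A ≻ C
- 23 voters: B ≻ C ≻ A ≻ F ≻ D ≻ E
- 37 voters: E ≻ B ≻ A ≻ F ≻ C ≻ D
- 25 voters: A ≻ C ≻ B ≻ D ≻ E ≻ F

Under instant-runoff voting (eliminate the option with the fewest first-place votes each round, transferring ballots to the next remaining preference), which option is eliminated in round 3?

Round 1: A 25, D 32, B 23, F 39, C 10, E 37. Eliminate C.
Round 2: A 25, D 32, B 33, F 39, E 37. Eliminate A.
Round 3: D 32, B 58, F 39, E 37. Eliminate D.

D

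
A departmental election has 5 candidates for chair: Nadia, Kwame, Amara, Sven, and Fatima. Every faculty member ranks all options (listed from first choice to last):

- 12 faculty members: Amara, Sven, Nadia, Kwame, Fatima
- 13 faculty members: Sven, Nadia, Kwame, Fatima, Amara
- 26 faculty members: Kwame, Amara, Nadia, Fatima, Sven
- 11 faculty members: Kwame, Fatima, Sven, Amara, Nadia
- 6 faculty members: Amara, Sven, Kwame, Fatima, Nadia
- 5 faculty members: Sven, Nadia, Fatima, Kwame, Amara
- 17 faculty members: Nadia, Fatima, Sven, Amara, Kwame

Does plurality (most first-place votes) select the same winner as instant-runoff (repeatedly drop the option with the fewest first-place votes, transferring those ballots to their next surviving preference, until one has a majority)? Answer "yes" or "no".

Plurality — first-place votes: Nadia 17, Kwame 37, Amara 18, Sven 18, Fatima 0. Winner: Kwame.
Instant-runoff — R1 Nadia 17, Kwame 37, Amara 18, Sven 18, Fatima 0 (Fatima out); R2 Nadia 17, Kwame 37, Amara 18, Sven 18 (Nadia out); R3 Kwame 37, Amara 18, Sven 35 (Amara out); R4 Kwame 37, Sven 53 (Sven winner). Winner: Sven.
The two methods disagree.

no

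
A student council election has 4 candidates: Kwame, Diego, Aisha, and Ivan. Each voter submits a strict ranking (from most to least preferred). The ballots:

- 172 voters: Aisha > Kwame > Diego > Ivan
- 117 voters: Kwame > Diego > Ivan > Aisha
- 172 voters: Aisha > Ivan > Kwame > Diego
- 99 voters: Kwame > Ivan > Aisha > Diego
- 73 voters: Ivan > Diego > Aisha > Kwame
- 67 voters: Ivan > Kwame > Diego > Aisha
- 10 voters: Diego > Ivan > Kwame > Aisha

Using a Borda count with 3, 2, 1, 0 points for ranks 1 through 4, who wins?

Kwame: 172·2 + 117·3 + 172·1 + 99·3 + 73·0 + 67·2 + 10·1 = 1308
Diego: 172·1 + 117·2 + 172·0 + 99·0 + 73·2 + 67·1 + 10·3 = 649
Aisha: 172·3 + 117·0 + 172·3 + 99·1 + 73·1 + 67·0 + 10·0 = 1204
Ivan: 172·0 + 117·1 + 172·2 + 99·2 + 73·3 + 67·3 + 10·2 = 1099
Kwame has the highest Borda score (1308).

Kwame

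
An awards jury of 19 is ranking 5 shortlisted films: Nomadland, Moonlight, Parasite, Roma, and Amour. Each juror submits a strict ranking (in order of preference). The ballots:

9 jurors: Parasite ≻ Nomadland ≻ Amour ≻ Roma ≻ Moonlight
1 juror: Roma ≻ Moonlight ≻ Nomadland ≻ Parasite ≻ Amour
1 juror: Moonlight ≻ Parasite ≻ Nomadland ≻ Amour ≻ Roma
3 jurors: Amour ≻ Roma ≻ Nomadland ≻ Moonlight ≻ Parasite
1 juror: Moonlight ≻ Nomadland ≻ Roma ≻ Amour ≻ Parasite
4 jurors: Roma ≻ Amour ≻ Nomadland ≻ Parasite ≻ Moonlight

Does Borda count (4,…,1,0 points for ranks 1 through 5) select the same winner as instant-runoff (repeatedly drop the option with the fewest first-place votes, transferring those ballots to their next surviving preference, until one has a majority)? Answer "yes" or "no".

no

Borda — scores: Nomadland 48, Moonlight 14, Parasite 44, Roma 40, Amour 44. Winner: Nomadland.
Instant-runoff — R1 Nomadland 0, Moonlight 2, Parasite 9, Roma 5, Amour 3 (Nomadland out); R2 Moonlight 2, Parasite 9, Roma 5, Amour 3 (Moonlight out); R3 Parasite 10, Roma 6, Amour 3 (Parasite winner). Winner: Parasite.
The two methods disagree.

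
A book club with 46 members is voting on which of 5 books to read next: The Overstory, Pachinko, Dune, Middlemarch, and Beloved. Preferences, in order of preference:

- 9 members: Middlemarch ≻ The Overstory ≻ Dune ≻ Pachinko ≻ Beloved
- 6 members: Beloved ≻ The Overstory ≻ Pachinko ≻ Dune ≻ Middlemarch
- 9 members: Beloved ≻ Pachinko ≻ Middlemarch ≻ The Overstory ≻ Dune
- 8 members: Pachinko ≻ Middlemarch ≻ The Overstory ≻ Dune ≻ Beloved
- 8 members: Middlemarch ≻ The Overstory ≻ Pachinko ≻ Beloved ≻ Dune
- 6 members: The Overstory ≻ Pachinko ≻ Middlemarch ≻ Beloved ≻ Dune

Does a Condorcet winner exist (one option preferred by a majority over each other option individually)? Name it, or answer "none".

Checking pairwise contests:
Middlemarch beats The Overstory 34–12.
The Overstory beats Pachinko 29–17.
The Overstory beats Dune 46–0.
Pachinko beats Middlemarch 29–17.
The Overstory beats Beloved 31–15.
Every option loses at least one head-to-head, so there is no Condorcet winner.

none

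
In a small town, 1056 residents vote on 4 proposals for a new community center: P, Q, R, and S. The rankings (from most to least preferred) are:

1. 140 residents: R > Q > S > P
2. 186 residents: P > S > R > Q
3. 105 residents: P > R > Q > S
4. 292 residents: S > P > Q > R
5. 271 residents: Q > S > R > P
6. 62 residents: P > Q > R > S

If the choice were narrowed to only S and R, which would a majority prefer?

S

Voters preferring S to R: 749; preferring R to S: 307.
S wins the head-to-head.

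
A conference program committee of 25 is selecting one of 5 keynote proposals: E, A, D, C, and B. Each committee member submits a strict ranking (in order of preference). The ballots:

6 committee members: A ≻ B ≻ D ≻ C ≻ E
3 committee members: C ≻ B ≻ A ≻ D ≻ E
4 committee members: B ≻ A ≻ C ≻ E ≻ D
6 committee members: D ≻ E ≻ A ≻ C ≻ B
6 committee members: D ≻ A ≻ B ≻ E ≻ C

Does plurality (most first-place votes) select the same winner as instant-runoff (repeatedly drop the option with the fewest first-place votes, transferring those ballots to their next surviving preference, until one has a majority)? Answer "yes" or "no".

no

Plurality — first-place votes: E 0, A 6, D 12, C 3, B 4. Winner: D.
Instant-runoff — R1 E 0, A 6, D 12, C 3, B 4 (E out); R2 A 6, D 12, C 3, B 4 (C out); R3 A 6, D 12, B 7 (A out); R4 D 12, B 13 (B winner). Winner: B.
The two methods disagree.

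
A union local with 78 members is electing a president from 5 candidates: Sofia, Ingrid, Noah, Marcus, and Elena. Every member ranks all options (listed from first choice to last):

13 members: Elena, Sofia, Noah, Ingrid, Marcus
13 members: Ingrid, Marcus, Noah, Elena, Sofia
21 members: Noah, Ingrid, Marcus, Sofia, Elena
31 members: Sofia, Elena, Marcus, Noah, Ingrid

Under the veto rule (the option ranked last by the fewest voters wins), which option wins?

Last-place votes: Sofia 13, Ingrid 31, Noah 0, Marcus 13, Elena 21.
Noah is ranked last by the fewest voters, so Noah wins.

Noah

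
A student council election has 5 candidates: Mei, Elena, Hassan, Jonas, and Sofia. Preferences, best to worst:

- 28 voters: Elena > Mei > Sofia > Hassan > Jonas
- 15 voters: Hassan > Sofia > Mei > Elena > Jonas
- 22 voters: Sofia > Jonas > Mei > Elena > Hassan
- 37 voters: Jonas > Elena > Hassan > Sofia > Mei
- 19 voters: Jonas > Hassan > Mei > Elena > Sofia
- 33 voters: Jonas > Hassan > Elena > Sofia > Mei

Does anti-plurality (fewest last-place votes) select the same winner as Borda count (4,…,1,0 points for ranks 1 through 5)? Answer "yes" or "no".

Anti-plurality — last-place votes: Mei 70, Elena 0, Hassan 22, Jonas 43, Sofia 19. Winner: Elena.
Borda — scores: Mei 196, Elena 345, Hassan 318, Jonas 422, Sofia 259. Winner: Jonas.
The two methods disagree.

no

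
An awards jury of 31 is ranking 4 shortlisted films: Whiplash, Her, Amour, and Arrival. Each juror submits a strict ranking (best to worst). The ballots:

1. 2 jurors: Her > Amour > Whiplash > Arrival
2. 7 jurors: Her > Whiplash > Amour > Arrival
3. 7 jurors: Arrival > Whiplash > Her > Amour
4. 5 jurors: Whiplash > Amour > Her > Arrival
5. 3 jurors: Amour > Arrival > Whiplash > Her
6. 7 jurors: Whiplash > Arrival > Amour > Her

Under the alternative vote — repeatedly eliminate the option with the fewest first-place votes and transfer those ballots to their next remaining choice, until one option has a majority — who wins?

Whiplash

Round 1: Whiplash 12, Her 9, Amour 3, Arrival 7. Eliminate Amour.
Round 2: Whiplash 12, Her 9, Arrival 10. Eliminate Her.
Round 3: Whiplash 21, Arrival 10. Whiplash has a majority.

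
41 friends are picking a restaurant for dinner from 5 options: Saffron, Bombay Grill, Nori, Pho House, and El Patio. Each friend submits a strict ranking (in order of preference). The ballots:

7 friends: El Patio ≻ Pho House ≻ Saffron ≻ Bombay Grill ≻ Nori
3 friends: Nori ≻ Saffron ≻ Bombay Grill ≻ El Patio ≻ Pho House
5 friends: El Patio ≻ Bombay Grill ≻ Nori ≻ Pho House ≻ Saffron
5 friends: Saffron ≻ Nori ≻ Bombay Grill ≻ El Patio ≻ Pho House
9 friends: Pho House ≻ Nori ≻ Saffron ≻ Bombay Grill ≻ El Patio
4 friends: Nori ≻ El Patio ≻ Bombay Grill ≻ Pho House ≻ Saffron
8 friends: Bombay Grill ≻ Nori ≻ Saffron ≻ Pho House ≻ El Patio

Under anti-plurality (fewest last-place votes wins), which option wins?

Bombay Grill

Last-place votes: Saffron 9, Bombay Grill 0, Nori 7, Pho House 8, El Patio 17.
Bombay Grill is ranked last by the fewest voters, so Bombay Grill wins.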